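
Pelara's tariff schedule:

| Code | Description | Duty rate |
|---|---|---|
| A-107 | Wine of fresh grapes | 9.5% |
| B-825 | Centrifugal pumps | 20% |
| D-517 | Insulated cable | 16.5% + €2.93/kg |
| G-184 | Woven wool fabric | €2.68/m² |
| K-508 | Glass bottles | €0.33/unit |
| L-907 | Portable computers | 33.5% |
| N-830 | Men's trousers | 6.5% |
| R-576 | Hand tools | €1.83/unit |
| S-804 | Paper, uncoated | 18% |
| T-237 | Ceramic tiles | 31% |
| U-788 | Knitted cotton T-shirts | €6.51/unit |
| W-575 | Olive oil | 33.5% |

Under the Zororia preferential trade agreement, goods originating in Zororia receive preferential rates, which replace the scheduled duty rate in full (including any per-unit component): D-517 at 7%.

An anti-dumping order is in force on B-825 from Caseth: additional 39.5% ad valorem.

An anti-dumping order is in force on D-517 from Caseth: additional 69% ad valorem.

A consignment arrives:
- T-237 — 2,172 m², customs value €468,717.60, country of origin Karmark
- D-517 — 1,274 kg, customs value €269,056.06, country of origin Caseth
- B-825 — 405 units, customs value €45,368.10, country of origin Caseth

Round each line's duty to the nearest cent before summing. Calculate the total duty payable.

Line 1 (T-237, Karmark, 2,172 m², €468,717.60):
Base rate for T-237 is 31%.
Duty = €468,717.60 × 31% = €145,302.46.
Line 2 (D-517, Caseth, 1,274 kg, €269,056.06):
Base rate for D-517 is 16.5% + €2.93/kg.
D-517 has an FTA preferential rate, but origin Caseth is not Zororia; base rate stands.
Additional duty on D-517 from Caseth: +69%. Applied ad valorem rate: 16.5% + 69% = 85.5%.
Duty = €269,056.06 × 85.5% + 1,274 × €2.93 = €233,775.75.
Line 3 (B-825, Caseth, 405 units, €45,368.10):
Base rate for B-825 is 20%.
Additional duty on B-825 from Caseth: +39.5%. Applied ad valorem rate: 20% + 39.5% = 59.5%.
Duty = €45,368.10 × 59.5% = €26,994.02.
Total = €145,302.46 + €233,775.75 + €26,994.02 = €406,072.23.

€406,072.23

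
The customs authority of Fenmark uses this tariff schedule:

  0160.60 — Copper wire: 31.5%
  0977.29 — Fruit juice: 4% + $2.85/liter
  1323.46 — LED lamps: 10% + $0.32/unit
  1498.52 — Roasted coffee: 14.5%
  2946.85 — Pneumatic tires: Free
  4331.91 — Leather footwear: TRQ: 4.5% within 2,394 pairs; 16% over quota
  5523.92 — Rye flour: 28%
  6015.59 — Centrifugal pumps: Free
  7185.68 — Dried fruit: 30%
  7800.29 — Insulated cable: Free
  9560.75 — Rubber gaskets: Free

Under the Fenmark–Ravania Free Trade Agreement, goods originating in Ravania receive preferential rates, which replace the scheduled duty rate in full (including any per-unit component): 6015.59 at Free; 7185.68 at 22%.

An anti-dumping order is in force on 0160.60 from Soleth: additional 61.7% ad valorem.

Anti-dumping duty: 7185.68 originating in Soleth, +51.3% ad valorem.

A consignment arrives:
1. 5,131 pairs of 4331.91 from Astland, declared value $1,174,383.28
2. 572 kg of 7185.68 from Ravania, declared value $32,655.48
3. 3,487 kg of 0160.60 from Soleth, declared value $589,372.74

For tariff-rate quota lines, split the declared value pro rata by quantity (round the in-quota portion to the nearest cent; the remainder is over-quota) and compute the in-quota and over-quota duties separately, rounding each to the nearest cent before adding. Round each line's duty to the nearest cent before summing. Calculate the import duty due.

$681,367.97

Line 1 (4331.91, Astland, 5,131 pairs, $1,174,383.28):
Code 4331.91 is under a tariff-rate quota (threshold 2,394 pairs). In-quota: 2,394 pairs at 4.5%; over-quota: 2,737 pairs at 16%.
Pro-rata value split: in-quota = $1,174,383.28 × 2,394/5,131 = $547,938.72; over-quota = $1,174,383.28 − $547,938.72 = $626,444.56.
In-quota duty = $547,938.72 × 4.5% = $24,657.24. Over-quota duty = $626,444.56 × 16% = $100,231.13.
Line duty = $24,657.24 + $100,231.13 = $124,888.37.
Line 2 (7185.68, Ravania, 572 kg, $32,655.48):
Base rate for 7185.68 is 30%.
Origin Ravania qualifies under the Fenmark–Ravania agreement and 7185.68 is covered: preferential rate 22% applies instead.
The additional-duty order on 7185.68 targets Soleth, not Ravania; it does not apply.
Duty = $32,655.48 × 22% = $7,184.21.
Line 3 (0160.60, Soleth, 3,487 kg, $589,372.74):
Base rate for 0160.60 is 31.5%.
Additional duty on 0160.60 from Soleth: +61.7%. Applied ad valorem rate: 31.5% + 61.7% = 93.2%.
Duty = $589,372.74 × 93.2% = $549,295.39.
Total = $124,888.37 + $7,184.21 + $549,295.39 = $681,367.97.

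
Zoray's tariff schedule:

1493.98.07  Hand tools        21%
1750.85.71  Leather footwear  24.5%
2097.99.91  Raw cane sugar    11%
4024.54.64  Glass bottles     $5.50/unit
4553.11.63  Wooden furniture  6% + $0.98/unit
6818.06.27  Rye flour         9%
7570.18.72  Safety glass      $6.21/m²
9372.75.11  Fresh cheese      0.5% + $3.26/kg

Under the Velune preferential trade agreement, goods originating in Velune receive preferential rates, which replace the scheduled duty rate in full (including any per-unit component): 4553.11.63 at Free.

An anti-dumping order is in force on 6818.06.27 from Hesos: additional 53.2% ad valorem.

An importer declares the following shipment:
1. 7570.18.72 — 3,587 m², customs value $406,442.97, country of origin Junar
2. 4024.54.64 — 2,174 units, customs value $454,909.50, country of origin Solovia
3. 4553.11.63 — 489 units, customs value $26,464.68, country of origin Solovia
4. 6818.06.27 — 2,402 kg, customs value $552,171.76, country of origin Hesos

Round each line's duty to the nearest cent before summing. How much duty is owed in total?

$379,750.20

Line 1 (7570.18.72, Junar, 3,587 m², $406,442.97):
Base rate for 7570.18.72 is $6.21/m².
Duty = 3,587 × $6.21 = $22,275.27.
Line 2 (4024.54.64, Solovia, 2,174 units, $454,909.50):
Base rate for 4024.54.64 is $5.50/unit.
Duty = 2,174 × $5.50 = $11,957.00.
Line 3 (4553.11.63, Solovia, 489 units, $26,464.68):
Base rate for 4553.11.63 is 6% + $0.98/unit.
4553.11.63 has an FTA preferential rate, but origin Solovia is not Velune; base rate stands.
Duty = $26,464.68 × 6% + 489 × $0.98 = $2,067.10.
Line 4 (6818.06.27, Hesos, 2,402 kg, $552,171.76):
Base rate for 6818.06.27 is 9%.
Additional duty on 6818.06.27 from Hesos: +53.2%. Applied ad valorem rate: 9% + 53.2% = 62.2%.
Duty = $552,171.76 × 62.2% = $343,450.83.
Total = $22,275.27 + $11,957.00 + $2,067.10 + $343,450.83 = $379,750.20.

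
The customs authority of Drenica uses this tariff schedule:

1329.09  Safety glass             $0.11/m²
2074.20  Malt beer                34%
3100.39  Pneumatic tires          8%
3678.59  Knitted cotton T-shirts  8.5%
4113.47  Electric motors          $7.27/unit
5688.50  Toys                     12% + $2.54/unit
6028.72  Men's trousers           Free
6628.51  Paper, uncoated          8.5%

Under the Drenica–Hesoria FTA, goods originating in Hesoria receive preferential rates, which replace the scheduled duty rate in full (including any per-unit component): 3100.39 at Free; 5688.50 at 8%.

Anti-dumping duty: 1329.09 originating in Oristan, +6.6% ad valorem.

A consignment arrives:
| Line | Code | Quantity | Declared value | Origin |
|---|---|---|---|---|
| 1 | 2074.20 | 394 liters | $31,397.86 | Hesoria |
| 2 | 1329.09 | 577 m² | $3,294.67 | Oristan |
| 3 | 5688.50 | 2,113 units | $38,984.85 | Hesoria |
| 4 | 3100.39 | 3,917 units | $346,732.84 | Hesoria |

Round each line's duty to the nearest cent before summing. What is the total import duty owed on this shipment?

$14,074.98

Line 1 (2074.20, Hesoria, 394 liters, $31,397.86):
Base rate for 2074.20 is 34%.
Origin Hesoria is the FTA partner but 2074.20 is not on the preference list; base rate stands.
Duty = $31,397.86 × 34% = $10,675.27.
Line 2 (1329.09, Oristan, 577 m², $3,294.67):
Base rate for 1329.09 is $0.11/m².
Additional duty on 1329.09 from Oristan: +6.6% ad valorem. Applied ad valorem rate = 6.6%.
Duty = $3,294.67 × 6.6% + 577 × $0.11 = $280.92.
Line 3 (5688.50, Hesoria, 2,113 units, $38,984.85):
Base rate for 5688.50 is 12% + $2.54/unit.
Origin Hesoria qualifies under the Drenica–Hesoria agreement and 5688.50 is covered: preferential rate 8% applies instead.
Duty = $38,984.85 × 8% = $3,118.79.
Line 4 (3100.39, Hesoria, 3,917 units, $346,732.84):
Base rate for 3100.39 is 8%.
Origin Hesoria qualifies under the Drenica–Hesoria agreement and 3100.39 is covered: preferential rate Free applies instead.
Duty = $346,732.84 × 0% = $0.00.
Total = $10,675.27 + $280.92 + $3,118.79 + $0.00 = $14,074.98.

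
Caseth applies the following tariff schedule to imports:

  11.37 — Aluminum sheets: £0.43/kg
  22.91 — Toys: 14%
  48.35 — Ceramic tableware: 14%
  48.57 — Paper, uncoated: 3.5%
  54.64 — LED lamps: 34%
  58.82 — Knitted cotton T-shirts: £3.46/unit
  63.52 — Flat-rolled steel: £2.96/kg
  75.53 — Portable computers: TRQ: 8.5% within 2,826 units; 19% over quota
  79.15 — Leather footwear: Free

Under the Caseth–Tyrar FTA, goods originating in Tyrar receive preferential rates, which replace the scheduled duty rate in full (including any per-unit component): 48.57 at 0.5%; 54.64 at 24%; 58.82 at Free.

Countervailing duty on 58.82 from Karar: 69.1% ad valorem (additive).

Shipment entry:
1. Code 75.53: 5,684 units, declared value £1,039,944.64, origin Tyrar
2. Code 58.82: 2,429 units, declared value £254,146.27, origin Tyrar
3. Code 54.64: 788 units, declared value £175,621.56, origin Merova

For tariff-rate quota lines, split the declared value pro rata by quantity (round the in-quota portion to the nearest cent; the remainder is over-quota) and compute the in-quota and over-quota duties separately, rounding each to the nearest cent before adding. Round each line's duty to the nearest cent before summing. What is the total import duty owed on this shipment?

Line 1 (75.53, Tyrar, 5,684 units, £1,039,944.64):
Code 75.53 is under a tariff-rate quota (threshold 2,826 units). In-quota: 2,826 units at 8.5%; over-quota: 2,858 units at 19%.
Pro-rata value split: in-quota = £1,039,944.64 × 2,826/5,684 = £517,044.96; over-quota = £1,039,944.64 − £517,044.96 = £522,899.68.
In-quota duty = £517,044.96 × 8.5% = £43,948.82. Over-quota duty = £522,899.68 × 19% = £99,350.94.
Line duty = £43,948.82 + £99,350.94 = £143,299.76.
Line 2 (58.82, Tyrar, 2,429 units, £254,146.27):
Base rate for 58.82 is £3.46/unit.
Origin Tyrar qualifies under the Caseth–Tyrar agreement and 58.82 is covered: preferential rate Free applies instead.
The additional-duty order on 58.82 targets Karar, not Tyrar; it does not apply.
Duty = £254,146.27 × 0% = £0.00.
Line 3 (54.64, Merova, 788 units, £175,621.56):
Base rate for 54.64 is 34%.
54.64 has an FTA preferential rate, but origin Merova is not Tyrar; base rate stands.
Duty = £175,621.56 × 34% = £59,711.33.
Total = £143,299.76 + £0.00 + £59,711.33 = £203,011.09.

£203,011.09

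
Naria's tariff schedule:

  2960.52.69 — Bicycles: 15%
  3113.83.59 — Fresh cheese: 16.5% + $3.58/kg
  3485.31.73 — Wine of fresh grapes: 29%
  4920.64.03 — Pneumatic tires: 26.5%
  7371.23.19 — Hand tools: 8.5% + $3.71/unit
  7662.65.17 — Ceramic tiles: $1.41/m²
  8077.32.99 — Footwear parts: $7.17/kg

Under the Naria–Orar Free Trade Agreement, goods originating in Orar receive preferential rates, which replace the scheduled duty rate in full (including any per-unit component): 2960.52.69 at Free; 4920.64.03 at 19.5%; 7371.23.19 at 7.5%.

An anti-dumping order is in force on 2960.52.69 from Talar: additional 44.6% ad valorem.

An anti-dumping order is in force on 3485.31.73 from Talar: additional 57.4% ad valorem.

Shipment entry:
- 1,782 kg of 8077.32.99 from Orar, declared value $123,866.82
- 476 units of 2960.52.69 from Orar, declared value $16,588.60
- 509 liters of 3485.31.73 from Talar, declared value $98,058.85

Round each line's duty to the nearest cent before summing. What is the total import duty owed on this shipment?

$97,499.79

Line 1 (8077.32.99, Orar, 1,782 kg, $123,866.82):
Base rate for 8077.32.99 is $7.17/kg.
Origin Orar is the FTA partner but 8077.32.99 is not on the preference list; base rate stands.
Duty = 1,782 × $7.17 = $12,776.94.
Line 2 (2960.52.69, Orar, 476 units, $16,588.60):
Base rate for 2960.52.69 is 15%.
Origin Orar qualifies under the Naria–Orar agreement and 2960.52.69 is covered: preferential rate Free applies instead.
The additional-duty order on 2960.52.69 targets Talar, not Orar; it does not apply.
Duty = $16,588.60 × 0% = $0.00.
Line 3 (3485.31.73, Talar, 509 liters, $98,058.85):
Base rate for 3485.31.73 is 29%.
Additional duty on 3485.31.73 from Talar: +57.4%. Applied ad valorem rate: 29% + 57.4% = 86.4%.
Duty = $98,058.85 × 86.4% = $84,722.85.
Total = $12,776.94 + $0.00 + $84,722.85 = $97,499.79.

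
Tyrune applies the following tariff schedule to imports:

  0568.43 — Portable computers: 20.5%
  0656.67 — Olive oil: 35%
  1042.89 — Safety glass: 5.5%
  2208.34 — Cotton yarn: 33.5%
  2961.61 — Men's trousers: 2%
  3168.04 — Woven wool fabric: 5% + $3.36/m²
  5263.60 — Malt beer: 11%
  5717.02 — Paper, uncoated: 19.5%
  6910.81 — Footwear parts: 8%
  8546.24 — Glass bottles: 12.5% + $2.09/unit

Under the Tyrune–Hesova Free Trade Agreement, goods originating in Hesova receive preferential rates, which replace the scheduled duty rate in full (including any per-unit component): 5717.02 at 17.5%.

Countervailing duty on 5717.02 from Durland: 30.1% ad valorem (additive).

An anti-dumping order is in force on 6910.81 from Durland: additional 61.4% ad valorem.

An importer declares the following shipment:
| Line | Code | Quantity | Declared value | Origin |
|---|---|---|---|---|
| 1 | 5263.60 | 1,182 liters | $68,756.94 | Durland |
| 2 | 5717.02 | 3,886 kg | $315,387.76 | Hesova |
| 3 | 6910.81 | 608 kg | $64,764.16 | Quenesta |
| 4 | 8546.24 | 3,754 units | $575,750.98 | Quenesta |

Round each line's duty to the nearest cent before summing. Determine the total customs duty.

$147,751.98

Line 1 (5263.60, Durland, 1,182 liters, $68,756.94):
Base rate for 5263.60 is 11%.
Duty = $68,756.94 × 11% = $7,563.26.
Line 2 (5717.02, Hesova, 3,886 kg, $315,387.76):
Base rate for 5717.02 is 19.5%.
Origin Hesova qualifies under the Tyrune–Hesova agreement and 5717.02 is covered: preferential rate 17.5% applies instead.
The additional-duty order on 5717.02 targets Durland, not Hesova; it does not apply.
Duty = $315,387.76 × 17.5% = $55,192.86.
Line 3 (6910.81, Quenesta, 608 kg, $64,764.16):
Base rate for 6910.81 is 8%.
The additional-duty order on 6910.81 targets Durland, not Quenesta; it does not apply.
Duty = $64,764.16 × 8% = $5,181.13.
Line 4 (8546.24, Quenesta, 3,754 units, $575,750.98):
Base rate for 8546.24 is 12.5% + $2.09/unit.
Duty = $575,750.98 × 12.5% + 3,754 × $2.09 = $79,814.73.
Total = $7,563.26 + $55,192.86 + $5,181.13 + $79,814.73 = $147,751.98.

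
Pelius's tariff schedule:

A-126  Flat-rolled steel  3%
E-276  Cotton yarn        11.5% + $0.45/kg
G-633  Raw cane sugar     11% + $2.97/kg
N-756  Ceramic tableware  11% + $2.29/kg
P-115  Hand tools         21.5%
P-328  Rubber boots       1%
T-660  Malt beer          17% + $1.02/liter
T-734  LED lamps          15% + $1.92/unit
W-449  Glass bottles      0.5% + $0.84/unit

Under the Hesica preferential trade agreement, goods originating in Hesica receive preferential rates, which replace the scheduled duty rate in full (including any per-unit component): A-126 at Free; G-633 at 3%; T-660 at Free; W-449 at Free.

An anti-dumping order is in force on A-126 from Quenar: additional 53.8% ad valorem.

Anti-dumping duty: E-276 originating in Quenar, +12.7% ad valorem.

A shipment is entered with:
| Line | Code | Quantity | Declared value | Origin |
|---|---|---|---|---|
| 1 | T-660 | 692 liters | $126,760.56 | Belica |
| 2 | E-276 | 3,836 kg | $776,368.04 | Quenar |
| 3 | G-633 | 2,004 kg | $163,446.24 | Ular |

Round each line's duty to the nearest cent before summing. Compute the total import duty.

Line 1 (T-660, Belica, 692 liters, $126,760.56):
Base rate for T-660 is 17% + $1.02/liter.
T-660 has an FTA preferential rate, but origin Belica is not Hesica; base rate stands.
Duty = $126,760.56 × 17% + 692 × $1.02 = $22,255.14.
Line 2 (E-276, Quenar, 3,836 kg, $776,368.04):
Base rate for E-276 is 11.5% + $0.45/kg.
Additional duty on E-276 from Quenar: +12.7%. Applied ad valorem rate: 11.5% + 12.7% = 24.2%.
Duty = $776,368.04 × 24.2% + 3,836 × $0.45 = $189,607.27.
Line 3 (G-633, Ular, 2,004 kg, $163,446.24):
Base rate for G-633 is 11% + $2.97/kg.
G-633 has an FTA preferential rate, but origin Ular is not Hesica; base rate stands.
Duty = $163,446.24 × 11% + 2,004 × $2.97 = $23,930.97.
Total = $22,255.14 + $189,607.27 + $23,930.97 = $235,793.38.

$235,793.38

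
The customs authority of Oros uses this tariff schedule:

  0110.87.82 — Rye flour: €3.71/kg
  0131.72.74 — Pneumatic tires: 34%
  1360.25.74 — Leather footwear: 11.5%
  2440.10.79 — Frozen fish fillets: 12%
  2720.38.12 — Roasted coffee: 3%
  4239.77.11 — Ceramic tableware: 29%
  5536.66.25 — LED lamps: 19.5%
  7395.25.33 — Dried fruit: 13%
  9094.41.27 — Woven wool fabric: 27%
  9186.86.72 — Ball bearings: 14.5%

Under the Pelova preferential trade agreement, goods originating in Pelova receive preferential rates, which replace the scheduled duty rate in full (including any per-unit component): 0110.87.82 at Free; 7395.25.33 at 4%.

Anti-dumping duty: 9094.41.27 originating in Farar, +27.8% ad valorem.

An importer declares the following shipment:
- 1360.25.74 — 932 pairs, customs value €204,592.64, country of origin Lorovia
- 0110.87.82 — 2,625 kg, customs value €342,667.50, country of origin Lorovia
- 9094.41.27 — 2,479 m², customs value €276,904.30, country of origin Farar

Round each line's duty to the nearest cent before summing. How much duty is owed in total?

Line 1 (1360.25.74, Lorovia, 932 pairs, €204,592.64):
Base rate for 1360.25.74 is 11.5%.
Duty = €204,592.64 × 11.5% = €23,528.15.
Line 2 (0110.87.82, Lorovia, 2,625 kg, €342,667.50):
Base rate for 0110.87.82 is €3.71/kg.
0110.87.82 has an FTA preferential rate, but origin Lorovia is not Pelova; base rate stands.
Duty = 2,625 × €3.71 = €9,738.75.
Line 3 (9094.41.27, Farar, 2,479 m², €276,904.30):
Base rate for 9094.41.27 is 27%.
Additional duty on 9094.41.27 from Farar: +27.8%. Applied ad valorem rate: 27% + 27.8% = 54.8%.
Duty = €276,904.30 × 54.8% = €151,743.56.
Total = €23,528.15 + €9,738.75 + €151,743.56 = €185,010.46.

€185,010.46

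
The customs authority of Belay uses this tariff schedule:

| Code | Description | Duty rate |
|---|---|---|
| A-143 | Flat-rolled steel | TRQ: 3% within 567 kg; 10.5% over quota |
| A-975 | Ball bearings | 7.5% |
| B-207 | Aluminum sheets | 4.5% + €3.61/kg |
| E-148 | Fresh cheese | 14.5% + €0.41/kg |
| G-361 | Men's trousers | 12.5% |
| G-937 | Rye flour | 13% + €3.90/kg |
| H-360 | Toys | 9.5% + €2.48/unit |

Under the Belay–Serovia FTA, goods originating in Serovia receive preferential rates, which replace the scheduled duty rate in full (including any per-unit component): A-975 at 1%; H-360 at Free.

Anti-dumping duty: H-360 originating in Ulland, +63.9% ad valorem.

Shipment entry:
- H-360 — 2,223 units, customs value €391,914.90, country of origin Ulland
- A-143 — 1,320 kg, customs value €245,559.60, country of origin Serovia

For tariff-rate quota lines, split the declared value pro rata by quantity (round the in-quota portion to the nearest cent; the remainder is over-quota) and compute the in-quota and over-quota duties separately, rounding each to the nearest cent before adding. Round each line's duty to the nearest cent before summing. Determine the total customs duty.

€311,051.41

Line 1 (H-360, Ulland, 2,223 units, €391,914.90):
Base rate for H-360 is 9.5% + €2.48/unit.
H-360 has an FTA preferential rate, but origin Ulland is not Serovia; base rate stands.
Additional duty on H-360 from Ulland: +63.9%. Applied ad valorem rate: 9.5% + 63.9% = 73.4%.
Duty = €391,914.90 × 73.4% + 2,223 × €2.48 = €293,178.58.
Line 2 (A-143, Serovia, 1,320 kg, €245,559.60):
Code A-143 is under a tariff-rate quota (threshold 567 kg). In-quota: 567 kg at 3%; over-quota: 753 kg at 10.5%.
Pro-rata value split: in-quota = €245,559.60 × 567/1,320 = €105,479.01; over-quota = €245,559.60 − €105,479.01 = €140,080.59.
In-quota duty = €105,479.01 × 3% = €3,164.37. Over-quota duty = €140,080.59 × 10.5% = €14,708.46.
Line duty = €3,164.37 + €14,708.46 = €17,872.83.
Total = €293,178.58 + €17,872.83 = €311,051.41.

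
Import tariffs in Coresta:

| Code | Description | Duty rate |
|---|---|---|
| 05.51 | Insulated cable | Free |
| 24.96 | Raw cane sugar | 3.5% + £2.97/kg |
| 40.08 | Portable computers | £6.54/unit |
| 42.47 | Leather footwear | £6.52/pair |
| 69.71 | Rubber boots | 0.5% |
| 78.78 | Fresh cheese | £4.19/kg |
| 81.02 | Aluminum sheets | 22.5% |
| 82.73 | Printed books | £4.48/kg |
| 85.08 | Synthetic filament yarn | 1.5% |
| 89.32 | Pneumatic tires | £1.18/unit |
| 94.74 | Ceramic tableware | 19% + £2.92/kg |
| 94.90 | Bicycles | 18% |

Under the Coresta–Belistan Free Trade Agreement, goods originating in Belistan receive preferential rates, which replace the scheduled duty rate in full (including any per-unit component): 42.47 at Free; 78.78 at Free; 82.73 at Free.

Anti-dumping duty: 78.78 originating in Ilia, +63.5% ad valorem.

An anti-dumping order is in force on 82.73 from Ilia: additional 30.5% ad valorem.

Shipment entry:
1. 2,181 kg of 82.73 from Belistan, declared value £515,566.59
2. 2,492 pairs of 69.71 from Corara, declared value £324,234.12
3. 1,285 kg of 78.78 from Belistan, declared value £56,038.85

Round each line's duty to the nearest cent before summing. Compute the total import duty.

Line 1 (82.73, Belistan, 2,181 kg, £515,566.59):
Base rate for 82.73 is £4.48/kg.
Origin Belistan qualifies under the Coresta–Belistan agreement and 82.73 is covered: preferential rate Free applies instead.
The additional-duty order on 82.73 targets Ilia, not Belistan; it does not apply.
Duty = £515,566.59 × 0% = £0.00.
Line 2 (69.71, Corara, 2,492 pairs, £324,234.12):
Base rate for 69.71 is 0.5%.
Duty = £324,234.12 × 0.5% = £1,621.17.
Line 3 (78.78, Belistan, 1,285 kg, £56,038.85):
Base rate for 78.78 is £4.19/kg.
Origin Belistan qualifies under the Coresta–Belistan agreement and 78.78 is covered: preferential rate Free applies instead.
The additional-duty order on 78.78 targets Ilia, not Belistan; it does not apply.
Duty = £56,038.85 × 0% = £0.00.
Total = £0.00 + £1,621.17 + £0.00 = £1,621.17.

£1,621.17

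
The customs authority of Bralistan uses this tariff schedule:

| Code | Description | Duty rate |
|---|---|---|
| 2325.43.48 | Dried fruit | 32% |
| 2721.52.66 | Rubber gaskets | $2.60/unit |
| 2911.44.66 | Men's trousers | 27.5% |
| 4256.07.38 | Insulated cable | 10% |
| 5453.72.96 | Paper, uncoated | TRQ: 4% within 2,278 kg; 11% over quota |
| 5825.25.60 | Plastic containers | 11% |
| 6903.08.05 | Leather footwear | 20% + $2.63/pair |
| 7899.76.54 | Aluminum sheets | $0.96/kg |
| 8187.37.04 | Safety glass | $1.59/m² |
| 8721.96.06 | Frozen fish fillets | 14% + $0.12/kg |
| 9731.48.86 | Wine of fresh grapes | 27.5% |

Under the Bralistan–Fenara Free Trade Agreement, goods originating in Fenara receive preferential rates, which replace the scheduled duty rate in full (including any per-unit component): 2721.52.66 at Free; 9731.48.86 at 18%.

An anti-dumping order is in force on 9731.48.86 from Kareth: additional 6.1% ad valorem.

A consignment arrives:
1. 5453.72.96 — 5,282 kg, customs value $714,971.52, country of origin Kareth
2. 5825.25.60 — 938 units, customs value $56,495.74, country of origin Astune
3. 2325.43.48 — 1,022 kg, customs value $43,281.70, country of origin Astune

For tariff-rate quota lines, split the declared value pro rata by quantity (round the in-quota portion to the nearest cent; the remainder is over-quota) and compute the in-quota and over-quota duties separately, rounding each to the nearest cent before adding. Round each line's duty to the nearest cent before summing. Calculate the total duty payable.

$77,127.03

Line 1 (5453.72.96, Kareth, 5,282 kg, $714,971.52):
Code 5453.72.96 is under a tariff-rate quota (threshold 2,278 kg). In-quota: 2,278 kg at 4%; over-quota: 3,004 kg at 11%.
Pro-rata value split: in-quota = $714,971.52 × 2,278/5,282 = $308,350.08; over-quota = $714,971.52 − $308,350.08 = $406,621.44.
In-quota duty = $308,350.08 × 4% = $12,334.00. Over-quota duty = $406,621.44 × 11% = $44,728.36.
Line duty = $12,334.00 + $44,728.36 = $57,062.36.
Line 2 (5825.25.60, Astune, 938 units, $56,495.74):
Base rate for 5825.25.60 is 11%.
Duty = $56,495.74 × 11% = $6,214.53.
Line 3 (2325.43.48, Astune, 1,022 kg, $43,281.70):
Base rate for 2325.43.48 is 32%.
Duty = $43,281.70 × 32% = $13,850.14.
Total = $57,062.36 + $6,214.53 + $13,850.14 = $77,127.03.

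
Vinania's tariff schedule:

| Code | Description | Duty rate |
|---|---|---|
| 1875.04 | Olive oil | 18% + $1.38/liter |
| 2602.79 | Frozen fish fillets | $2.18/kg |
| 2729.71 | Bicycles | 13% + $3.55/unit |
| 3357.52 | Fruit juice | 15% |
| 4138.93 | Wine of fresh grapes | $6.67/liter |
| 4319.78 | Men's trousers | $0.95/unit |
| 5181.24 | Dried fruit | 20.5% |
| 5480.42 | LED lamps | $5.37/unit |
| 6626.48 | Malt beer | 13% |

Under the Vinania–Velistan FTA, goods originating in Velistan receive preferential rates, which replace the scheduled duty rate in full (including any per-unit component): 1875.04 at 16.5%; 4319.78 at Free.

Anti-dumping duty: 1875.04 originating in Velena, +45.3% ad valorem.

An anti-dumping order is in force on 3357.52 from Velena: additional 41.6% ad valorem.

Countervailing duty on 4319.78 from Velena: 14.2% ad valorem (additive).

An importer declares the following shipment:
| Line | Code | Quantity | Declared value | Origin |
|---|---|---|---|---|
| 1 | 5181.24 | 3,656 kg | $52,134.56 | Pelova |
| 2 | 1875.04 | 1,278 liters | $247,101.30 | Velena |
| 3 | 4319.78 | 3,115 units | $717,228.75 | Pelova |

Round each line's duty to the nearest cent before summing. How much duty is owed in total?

$171,825.59

Line 1 (5181.24, Pelova, 3,656 kg, $52,134.56):
Base rate for 5181.24 is 20.5%.
Duty = $52,134.56 × 20.5% = $10,687.58.
Line 2 (1875.04, Velena, 1,278 liters, $247,101.30):
Base rate for 1875.04 is 18% + $1.38/liter.
1875.04 has an FTA preferential rate, but origin Velena is not Velistan; base rate stands.
Additional duty on 1875.04 from Velena: +45.3%. Applied ad valorem rate: 18% + 45.3% = 63.3%.
Duty = $247,101.30 × 63.3% + 1,278 × $1.38 = $158,178.76.
Line 3 (4319.78, Pelova, 3,115 units, $717,228.75):
Base rate for 4319.78 is $0.95/unit.
4319.78 has an FTA preferential rate, but origin Pelova is not Velistan; base rate stands.
The additional-duty order on 4319.78 targets Velena, not Pelova; it does not apply.
Duty = 3,115 × $0.95 = $2,959.25.
Total = $10,687.58 + $158,178.76 + $2,959.25 = $171,825.59.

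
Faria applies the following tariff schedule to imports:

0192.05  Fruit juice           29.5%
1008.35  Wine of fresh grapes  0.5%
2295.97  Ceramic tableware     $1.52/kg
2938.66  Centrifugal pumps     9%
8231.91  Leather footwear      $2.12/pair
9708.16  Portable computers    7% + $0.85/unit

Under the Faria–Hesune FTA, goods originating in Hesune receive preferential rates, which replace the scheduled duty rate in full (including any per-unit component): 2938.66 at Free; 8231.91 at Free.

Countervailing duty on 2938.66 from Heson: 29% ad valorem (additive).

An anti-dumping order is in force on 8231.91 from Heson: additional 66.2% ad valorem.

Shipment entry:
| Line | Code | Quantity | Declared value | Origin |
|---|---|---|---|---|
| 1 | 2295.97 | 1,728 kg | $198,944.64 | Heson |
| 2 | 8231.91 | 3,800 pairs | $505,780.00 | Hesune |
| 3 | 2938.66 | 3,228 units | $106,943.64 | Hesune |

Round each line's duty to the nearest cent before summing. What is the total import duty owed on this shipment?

Line 1 (2295.97, Heson, 1,728 kg, $198,944.64):
Base rate for 2295.97 is $1.52/kg.
Duty = 1,728 × $1.52 = $2,626.56.
Line 2 (8231.91, Hesune, 3,800 pairs, $505,780.00):
Base rate for 8231.91 is $2.12/pair.
Origin Hesune qualifies under the Faria–Hesune agreement and 8231.91 is covered: preferential rate Free applies instead.
The additional-duty order on 8231.91 targets Heson, not Hesune; it does not apply.
Duty = $505,780.00 × 0% = $0.00.
Line 3 (2938.66, Hesune, 3,228 units, $106,943.64):
Base rate for 2938.66 is 9%.
Origin Hesune qualifies under the Faria–Hesune agreement and 2938.66 is covered: preferential rate Free applies instead.
The additional-duty order on 2938.66 targets Heson, not Hesune; it does not apply.
Duty = $106,943.64 × 0% = $0.00.
Total = $2,626.56 + $0.00 + $0.00 = $2,626.56.

$2,626.56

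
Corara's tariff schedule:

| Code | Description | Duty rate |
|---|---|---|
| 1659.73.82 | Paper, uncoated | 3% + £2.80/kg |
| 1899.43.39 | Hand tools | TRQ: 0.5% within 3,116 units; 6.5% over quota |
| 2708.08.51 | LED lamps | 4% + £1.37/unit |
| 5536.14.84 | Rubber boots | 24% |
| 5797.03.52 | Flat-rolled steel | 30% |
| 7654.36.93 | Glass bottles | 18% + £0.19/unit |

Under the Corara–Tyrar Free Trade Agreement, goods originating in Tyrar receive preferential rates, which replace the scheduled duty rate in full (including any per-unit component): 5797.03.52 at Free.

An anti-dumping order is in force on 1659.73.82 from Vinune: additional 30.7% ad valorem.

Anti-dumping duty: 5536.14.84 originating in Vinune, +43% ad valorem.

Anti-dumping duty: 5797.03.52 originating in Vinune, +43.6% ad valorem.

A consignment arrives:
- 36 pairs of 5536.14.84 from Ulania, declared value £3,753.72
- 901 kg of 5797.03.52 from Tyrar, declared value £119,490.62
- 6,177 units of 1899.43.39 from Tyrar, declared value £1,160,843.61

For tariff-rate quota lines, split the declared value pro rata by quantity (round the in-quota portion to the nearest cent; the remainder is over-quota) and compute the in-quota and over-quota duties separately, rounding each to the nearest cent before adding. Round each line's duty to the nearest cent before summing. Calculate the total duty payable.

£41,220.33

Line 1 (5536.14.84, Ulania, 36 pairs, £3,753.72):
Base rate for 5536.14.84 is 24%.
The additional-duty order on 5536.14.84 targets Vinune, not Ulania; it does not apply.
Duty = £3,753.72 × 24% = £900.89.
Line 2 (5797.03.52, Tyrar, 901 kg, £119,490.62):
Base rate for 5797.03.52 is 30%.
Origin Tyrar qualifies under the Corara–Tyrar agreement and 5797.03.52 is covered: preferential rate Free applies instead.
The additional-duty order on 5797.03.52 targets Vinune, not Tyrar; it does not apply.
Duty = £119,490.62 × 0% = £0.00.
Line 3 (1899.43.39, Tyrar, 6,177 units, £1,160,843.61):
Code 1899.43.39 is under a tariff-rate quota (threshold 3,116 units). In-quota: 3,116 units at 0.5%; over-quota: 3,061 units at 6.5%.
Pro-rata value split: in-quota = £1,160,843.61 × 3,116/6,177 = £585,589.88; over-quota = £1,160,843.61 − £585,589.88 = £575,253.73.
In-quota duty = £585,589.88 × 0.5% = £2,927.95. Over-quota duty = £575,253.73 × 6.5% = £37,391.49.
Line duty = £2,927.95 + £37,391.49 = £40,319.44.
Total = £900.89 + £0.00 + £40,319.44 = £41,220.33.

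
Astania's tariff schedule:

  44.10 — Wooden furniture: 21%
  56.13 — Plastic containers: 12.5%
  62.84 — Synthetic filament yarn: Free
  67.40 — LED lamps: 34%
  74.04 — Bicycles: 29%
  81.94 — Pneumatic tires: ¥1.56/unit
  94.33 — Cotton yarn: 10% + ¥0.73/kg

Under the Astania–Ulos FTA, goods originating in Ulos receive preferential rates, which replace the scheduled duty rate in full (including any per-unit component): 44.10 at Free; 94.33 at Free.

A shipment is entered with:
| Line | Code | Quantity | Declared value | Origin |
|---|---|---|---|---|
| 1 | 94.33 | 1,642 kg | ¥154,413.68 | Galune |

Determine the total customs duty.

Line 1 (94.33, Galune, 1,642 kg, ¥154,413.68):
Base rate for 94.33 is 10% + ¥0.73/kg.
94.33 has an FTA preferential rate, but origin Galune is not Ulos; base rate stands.
Duty = ¥154,413.68 × 10% + 1,642 × ¥0.73 = ¥16,640.03.

¥16,640.03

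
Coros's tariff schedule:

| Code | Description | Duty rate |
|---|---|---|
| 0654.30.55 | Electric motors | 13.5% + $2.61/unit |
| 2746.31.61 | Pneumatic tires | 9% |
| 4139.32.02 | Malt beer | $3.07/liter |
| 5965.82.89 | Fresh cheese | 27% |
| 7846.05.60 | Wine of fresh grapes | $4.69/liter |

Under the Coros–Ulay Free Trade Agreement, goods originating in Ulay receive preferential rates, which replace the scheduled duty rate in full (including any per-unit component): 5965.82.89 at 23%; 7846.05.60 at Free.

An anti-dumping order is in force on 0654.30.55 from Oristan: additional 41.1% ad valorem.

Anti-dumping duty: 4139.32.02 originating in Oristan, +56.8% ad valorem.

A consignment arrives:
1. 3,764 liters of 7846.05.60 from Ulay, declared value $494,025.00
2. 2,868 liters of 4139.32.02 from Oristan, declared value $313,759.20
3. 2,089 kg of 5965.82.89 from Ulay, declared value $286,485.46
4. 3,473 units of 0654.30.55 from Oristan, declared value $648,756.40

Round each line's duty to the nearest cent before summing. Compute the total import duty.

Line 1 (7846.05.60, Ulay, 3,764 liters, $494,025.00):
Base rate for 7846.05.60 is $4.69/liter.
Origin Ulay qualifies under the Coros–Ulay agreement and 7846.05.60 is covered: preferential rate Free applies instead.
Duty = $494,025.00 × 0% = $0.00.
Line 2 (4139.32.02, Oristan, 2,868 liters, $313,759.20):
Base rate for 4139.32.02 is $3.07/liter.
Additional duty on 4139.32.02 from Oristan: +56.8% ad valorem. Applied ad valorem rate = 56.8%.
Duty = $313,759.20 × 56.8% + 2,868 × $3.07 = $187,019.99.
Line 3 (5965.82.89, Ulay, 2,089 kg, $286,485.46):
Base rate for 5965.82.89 is 27%.
Origin Ulay qualifies under the Coros–Ulay agreement and 5965.82.89 is covered: preferential rate 23% applies instead.
Duty = $286,485.46 × 23% = $65,891.66.
Line 4 (0654.30.55, Oristan, 3,473 units, $648,756.40):
Base rate for 0654.30.55 is 13.5% + $2.61/unit.
Additional duty on 0654.30.55 from Oristan: +41.1%. Applied ad valorem rate: 13.5% + 41.1% = 54.6%.
Duty = $648,756.40 × 54.6% + 3,473 × $2.61 = $363,285.52.
Total = $0.00 + $187,019.99 + $65,891.66 + $363,285.52 = $616,197.17.

$616,197.17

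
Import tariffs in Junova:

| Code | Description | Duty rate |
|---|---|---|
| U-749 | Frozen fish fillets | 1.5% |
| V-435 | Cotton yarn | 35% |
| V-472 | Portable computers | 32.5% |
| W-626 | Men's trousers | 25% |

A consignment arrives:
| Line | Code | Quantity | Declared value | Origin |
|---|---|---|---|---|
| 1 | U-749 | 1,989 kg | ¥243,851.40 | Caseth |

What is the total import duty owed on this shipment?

¥3,657.77

Line 1 (U-749, Caseth, 1,989 kg, ¥243,851.40):
Base rate for U-749 is 1.5%.
Duty = ¥243,851.40 × 1.5% = ¥3,657.77.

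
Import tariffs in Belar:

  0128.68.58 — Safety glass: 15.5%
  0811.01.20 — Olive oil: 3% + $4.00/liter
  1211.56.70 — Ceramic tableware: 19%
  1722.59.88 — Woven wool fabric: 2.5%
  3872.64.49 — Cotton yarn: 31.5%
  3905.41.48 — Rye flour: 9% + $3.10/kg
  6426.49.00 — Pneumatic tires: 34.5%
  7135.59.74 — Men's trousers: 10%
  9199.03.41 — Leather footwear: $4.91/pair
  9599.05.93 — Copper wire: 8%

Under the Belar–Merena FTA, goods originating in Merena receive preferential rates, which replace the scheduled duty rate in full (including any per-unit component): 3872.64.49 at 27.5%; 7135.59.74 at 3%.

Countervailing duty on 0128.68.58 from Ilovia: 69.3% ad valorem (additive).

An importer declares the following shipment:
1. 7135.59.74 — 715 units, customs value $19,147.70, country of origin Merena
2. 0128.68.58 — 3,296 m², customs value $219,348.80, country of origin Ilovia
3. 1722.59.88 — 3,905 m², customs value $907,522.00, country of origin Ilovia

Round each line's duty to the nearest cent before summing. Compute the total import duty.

$209,270.26

Line 1 (7135.59.74, Merena, 715 units, $19,147.70):
Base rate for 7135.59.74 is 10%.
Origin Merena qualifies under the Belar–Merena agreement and 7135.59.74 is covered: preferential rate 3% applies instead.
Duty = $19,147.70 × 3% = $574.43.
Line 2 (0128.68.58, Ilovia, 3,296 m², $219,348.80):
Base rate for 0128.68.58 is 15.5%.
Additional duty on 0128.68.58 from Ilovia: +69.3%. Applied ad valorem rate: 15.5% + 69.3% = 84.8%.
Duty = $219,348.80 × 84.8% = $186,007.78.
Line 3 (1722.59.88, Ilovia, 3,905 m², $907,522.00):
Base rate for 1722.59.88 is 2.5%.
Duty = $907,522.00 × 2.5% = $22,688.05.
Total = $574.43 + $186,007.78 + $22,688.05 = $209,270.26.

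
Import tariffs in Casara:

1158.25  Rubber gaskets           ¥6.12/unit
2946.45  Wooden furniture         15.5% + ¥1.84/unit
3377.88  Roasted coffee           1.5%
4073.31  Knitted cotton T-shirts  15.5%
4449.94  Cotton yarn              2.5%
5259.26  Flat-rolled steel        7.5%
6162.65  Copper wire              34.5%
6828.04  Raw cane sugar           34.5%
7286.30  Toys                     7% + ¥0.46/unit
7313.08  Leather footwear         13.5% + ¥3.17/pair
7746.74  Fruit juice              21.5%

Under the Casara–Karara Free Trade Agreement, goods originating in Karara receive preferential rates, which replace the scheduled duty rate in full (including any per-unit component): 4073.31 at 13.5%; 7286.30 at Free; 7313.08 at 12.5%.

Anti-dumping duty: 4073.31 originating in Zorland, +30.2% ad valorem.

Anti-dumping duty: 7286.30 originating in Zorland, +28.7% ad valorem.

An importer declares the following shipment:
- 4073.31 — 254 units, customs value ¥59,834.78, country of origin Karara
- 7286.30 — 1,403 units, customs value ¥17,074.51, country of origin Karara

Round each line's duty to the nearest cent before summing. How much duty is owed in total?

¥8,077.70

Line 1 (4073.31, Karara, 254 units, ¥59,834.78):
Base rate for 4073.31 is 15.5%.
Origin Karara qualifies under the Casara–Karara agreement and 4073.31 is covered: preferential rate 13.5% applies instead.
The additional-duty order on 4073.31 targets Zorland, not Karara; it does not apply.
Duty = ¥59,834.78 × 13.5% = ¥8,077.70.
Line 2 (7286.30, Karara, 1,403 units, ¥17,074.51):
Base rate for 7286.30 is 7% + ¥0.46/unit.
Origin Karara qualifies under the Casara–Karara agreement and 7286.30 is covered: preferential rate Free applies instead.
The additional-duty order on 7286.30 targets Zorland, not Karara; it does not apply.
Duty = ¥17,074.51 × 0% = ¥0.00.
Total = ¥8,077.70 + ¥0.00 = ¥8,077.70.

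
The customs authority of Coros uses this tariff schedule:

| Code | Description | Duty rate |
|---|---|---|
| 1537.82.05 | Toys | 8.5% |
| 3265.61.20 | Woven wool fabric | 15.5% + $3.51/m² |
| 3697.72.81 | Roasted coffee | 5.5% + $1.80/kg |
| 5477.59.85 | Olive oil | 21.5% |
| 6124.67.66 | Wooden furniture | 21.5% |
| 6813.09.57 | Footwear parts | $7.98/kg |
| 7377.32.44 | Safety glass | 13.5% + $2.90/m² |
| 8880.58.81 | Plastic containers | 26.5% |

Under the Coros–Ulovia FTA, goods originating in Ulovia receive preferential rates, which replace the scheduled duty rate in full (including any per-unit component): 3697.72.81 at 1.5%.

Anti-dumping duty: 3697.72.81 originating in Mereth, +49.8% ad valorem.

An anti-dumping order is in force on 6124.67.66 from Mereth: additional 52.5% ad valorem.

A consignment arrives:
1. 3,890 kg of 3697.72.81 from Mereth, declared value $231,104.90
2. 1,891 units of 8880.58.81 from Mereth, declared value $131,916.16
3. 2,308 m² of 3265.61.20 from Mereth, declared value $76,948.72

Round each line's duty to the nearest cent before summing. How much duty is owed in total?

$189,788.92

Line 1 (3697.72.81, Mereth, 3,890 kg, $231,104.90):
Base rate for 3697.72.81 is 5.5% + $1.80/kg.
3697.72.81 has an FTA preferential rate, but origin Mereth is not Ulovia; base rate stands.
Additional duty on 3697.72.81 from Mereth: +49.8%. Applied ad valorem rate: 5.5% + 49.8% = 55.3%.
Duty = $231,104.90 × 55.3% + 3,890 × $1.80 = $134,803.01.
Line 2 (8880.58.81, Mereth, 1,891 units, $131,916.16):
Base rate for 8880.58.81 is 26.5%.
Duty = $131,916.16 × 26.5% = $34,957.78.
Line 3 (3265.61.20, Mereth, 2,308 m², $76,948.72):
Base rate for 3265.61.20 is 15.5% + $3.51/m².
Duty = $76,948.72 × 15.5% + 2,308 × $3.51 = $20,028.13.
Total = $134,803.01 + $34,957.78 + $20,028.13 = $189,788.92.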